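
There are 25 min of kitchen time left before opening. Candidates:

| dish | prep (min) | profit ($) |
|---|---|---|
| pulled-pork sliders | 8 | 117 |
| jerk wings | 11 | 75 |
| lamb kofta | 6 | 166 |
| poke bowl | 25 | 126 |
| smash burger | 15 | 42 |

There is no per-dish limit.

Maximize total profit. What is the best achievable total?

The ratio ordering already packs tightly: 4×lamb kofta, 24 min, 664.
Every other selection either busts 25 min or fails to beat 664.

664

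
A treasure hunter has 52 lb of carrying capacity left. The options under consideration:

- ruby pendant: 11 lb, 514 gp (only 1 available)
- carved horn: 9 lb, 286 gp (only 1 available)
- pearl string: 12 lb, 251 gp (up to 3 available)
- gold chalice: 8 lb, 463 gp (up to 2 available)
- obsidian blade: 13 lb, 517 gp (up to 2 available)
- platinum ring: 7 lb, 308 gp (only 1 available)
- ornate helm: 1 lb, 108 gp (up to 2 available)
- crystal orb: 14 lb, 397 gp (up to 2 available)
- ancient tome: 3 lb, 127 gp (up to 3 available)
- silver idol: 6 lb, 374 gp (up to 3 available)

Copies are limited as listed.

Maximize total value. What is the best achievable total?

Filling by ratio: ruby pendant + 2×gold chalice + 2×ornate helm + ancient tome + 3×silver idol for 2905, with 2 lb left unused.
The 11 lb tied up in ruby pendant is better spent on platinum ring + 2×ancient tome — total rises to 2953 (52 lb).
That's the maximum — no swap from here does better than 2953.

2953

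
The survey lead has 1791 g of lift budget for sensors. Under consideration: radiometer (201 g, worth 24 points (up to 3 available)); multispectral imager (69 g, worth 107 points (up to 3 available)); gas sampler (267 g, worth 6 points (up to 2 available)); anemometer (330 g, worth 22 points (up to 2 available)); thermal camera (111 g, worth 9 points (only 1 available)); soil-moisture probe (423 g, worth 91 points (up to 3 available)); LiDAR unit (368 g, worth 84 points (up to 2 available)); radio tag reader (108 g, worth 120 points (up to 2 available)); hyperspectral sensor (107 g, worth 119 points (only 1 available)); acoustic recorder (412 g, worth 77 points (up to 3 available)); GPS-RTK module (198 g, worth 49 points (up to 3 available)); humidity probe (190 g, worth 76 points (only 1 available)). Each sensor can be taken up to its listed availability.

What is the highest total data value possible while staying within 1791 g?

Taking the top-ratio sensors first gives 3×multispectral imager + LiDAR unit + 2×radio tag reader + hyperspectral sensor + 3×GPS-RTK module + humidity probe for 987 (1682 g).
The 368 g tied up in LiDAR unit is better spent on soil-moisture probe — total rises to 994 (1737 g).
No other feasible combination exceeds 994.

994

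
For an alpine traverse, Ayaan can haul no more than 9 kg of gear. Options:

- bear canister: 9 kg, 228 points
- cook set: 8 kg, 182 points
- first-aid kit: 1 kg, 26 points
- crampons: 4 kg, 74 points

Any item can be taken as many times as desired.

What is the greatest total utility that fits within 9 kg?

234

Ranking by ratio (utility/kg): first-aid kit 26.00, bear canister 25.33, cook set 22.75, crampons 18.50.
9×first-aid kit uses 9 of the 9 kg and totals 234.
Nothing else within 9 kg beats 234.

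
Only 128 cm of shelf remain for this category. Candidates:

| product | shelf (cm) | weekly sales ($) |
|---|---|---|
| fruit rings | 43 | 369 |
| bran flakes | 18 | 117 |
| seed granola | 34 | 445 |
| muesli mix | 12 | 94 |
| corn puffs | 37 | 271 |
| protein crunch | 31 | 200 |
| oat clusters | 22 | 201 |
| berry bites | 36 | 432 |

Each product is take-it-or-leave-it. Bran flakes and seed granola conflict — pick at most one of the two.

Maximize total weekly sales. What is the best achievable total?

Best packing: fruit rings + seed granola + muesli mix + berry bites — 125 cm, 1340 total.

1340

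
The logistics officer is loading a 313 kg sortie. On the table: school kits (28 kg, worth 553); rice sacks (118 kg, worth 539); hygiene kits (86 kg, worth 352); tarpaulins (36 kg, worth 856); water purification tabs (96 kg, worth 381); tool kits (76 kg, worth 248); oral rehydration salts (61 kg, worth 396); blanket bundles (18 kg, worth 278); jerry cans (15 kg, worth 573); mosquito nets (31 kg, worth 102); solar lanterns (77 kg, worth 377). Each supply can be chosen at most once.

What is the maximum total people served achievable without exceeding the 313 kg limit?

Density check — jerry cans 38.20, tarpaulins 23.78, school kits 19.75 are the best per kg.
Filling by ratio: school kits + tarpaulins + oral rehydration salts + blanket bundles + jerry cans + mosquito nets + solar lanterns for 3135, with 47 kg left unused.
Dropping solar lanterns frees 77 kg; slotting in rice sacks (118 kg) lifts the total to 3297 at 307 kg.
Runner-up school kits + tarpaulins + tool kits + oral rehydration salts + blanket bundles + jerry cans + solar lanterns tops out at 3281.

3297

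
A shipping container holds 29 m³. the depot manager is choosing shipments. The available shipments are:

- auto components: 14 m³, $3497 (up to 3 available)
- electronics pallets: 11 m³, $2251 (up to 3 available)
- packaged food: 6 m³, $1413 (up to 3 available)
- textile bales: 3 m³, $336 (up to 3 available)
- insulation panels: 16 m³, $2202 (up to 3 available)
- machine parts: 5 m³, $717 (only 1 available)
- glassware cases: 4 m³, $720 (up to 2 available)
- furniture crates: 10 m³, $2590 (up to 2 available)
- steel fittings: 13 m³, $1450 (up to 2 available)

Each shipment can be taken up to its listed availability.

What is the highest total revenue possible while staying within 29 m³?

6994

Taking the top-ratio shipments first gives packaged food + textile bales + 2×furniture crates for 6929 (29 m³).
The 29 m³ tied up in packaged food and textile bales and 2×furniture crates is better spent on 2×auto components — total rises to 6994 (28 m³).
Nothing else within 29 m³ beats 6994.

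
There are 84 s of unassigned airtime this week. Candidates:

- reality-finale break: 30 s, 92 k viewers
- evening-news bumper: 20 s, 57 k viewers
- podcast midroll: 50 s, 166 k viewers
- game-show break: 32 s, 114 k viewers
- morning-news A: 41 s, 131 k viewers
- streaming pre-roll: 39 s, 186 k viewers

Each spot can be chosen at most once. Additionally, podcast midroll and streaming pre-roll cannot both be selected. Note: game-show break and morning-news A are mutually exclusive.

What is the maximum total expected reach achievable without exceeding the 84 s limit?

317

A density-first pass picks game-show break + streaming pre-roll — 300 at 71 s.
The 32 s tied up in game-show break is better spent on morning-news A — total rises to 317 (80 s).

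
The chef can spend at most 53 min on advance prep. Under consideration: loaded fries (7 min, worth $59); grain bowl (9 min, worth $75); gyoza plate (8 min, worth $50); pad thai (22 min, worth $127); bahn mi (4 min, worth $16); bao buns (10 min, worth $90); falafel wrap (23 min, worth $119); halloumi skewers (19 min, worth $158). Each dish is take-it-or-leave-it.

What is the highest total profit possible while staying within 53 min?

432

Loaded fries + grain bowl + gyoza plate + bao buns + halloumi skewers uses 53 of the 53 min and totals 432.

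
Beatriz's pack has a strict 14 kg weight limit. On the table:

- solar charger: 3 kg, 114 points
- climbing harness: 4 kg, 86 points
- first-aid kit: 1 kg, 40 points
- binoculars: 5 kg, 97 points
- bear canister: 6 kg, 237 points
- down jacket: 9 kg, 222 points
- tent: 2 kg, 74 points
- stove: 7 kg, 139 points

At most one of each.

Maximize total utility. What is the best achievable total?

A density-first pass picks solar charger + first-aid kit + bear canister + tent — 465 at 12 kg.
Dropping tent frees 2 kg; slotting in climbing harness (4 kg) lifts the total to 477 at 14 kg.

477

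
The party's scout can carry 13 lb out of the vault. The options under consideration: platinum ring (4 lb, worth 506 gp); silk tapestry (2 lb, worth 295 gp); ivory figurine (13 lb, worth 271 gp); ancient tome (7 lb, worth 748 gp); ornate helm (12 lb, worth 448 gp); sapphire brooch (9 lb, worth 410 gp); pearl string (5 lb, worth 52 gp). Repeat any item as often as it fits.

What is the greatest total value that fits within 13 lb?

1770

Density check — silk tapestry 147.50, platinum ring 126.50, ancient tome 106.86 are the best per lb.
6×silk tapestry uses 12 of the 13 lb and totals 1770.
Every other selection either busts 13 lb or fails to beat 1770.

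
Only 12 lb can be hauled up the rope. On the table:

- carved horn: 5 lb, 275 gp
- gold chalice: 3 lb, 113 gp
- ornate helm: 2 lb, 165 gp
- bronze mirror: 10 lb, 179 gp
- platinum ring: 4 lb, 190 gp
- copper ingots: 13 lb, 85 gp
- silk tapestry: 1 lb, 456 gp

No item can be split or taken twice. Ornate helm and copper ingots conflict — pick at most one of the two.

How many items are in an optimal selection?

The maximum value within 12 lb is 1086.
For example carved horn + ornate helm + platinum ring + silk tapestry achieves it, using 12 lb.
Every optimal selection uses 4 items.

4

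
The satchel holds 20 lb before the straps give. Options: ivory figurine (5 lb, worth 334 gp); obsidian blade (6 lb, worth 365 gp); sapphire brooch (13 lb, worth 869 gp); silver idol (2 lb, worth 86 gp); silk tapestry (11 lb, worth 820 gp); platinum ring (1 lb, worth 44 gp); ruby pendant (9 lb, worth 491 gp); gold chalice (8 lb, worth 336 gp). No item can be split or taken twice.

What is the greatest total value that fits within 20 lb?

1315

Density check — silk tapestry 74.55, sapphire brooch 66.85, ivory figurine 66.80 are the best per lb.
Taking the top-ratio items first gives ivory figurine + silver idol + silk tapestry + platinum ring for 1284 (19 lb).
Dropping ivory figurine frees 5 lb; slotting in obsidian blade (6 lb) lifts the total to 1315 at 20 lb.
Runner-up silk tapestry + ruby pendant tops out at 1311.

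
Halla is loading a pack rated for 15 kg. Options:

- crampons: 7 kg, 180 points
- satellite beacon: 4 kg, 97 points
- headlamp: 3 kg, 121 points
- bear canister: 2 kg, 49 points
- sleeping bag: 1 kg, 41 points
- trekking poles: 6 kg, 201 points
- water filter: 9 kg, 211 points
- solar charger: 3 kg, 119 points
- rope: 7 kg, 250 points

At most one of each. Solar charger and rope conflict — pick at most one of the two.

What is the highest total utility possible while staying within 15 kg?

531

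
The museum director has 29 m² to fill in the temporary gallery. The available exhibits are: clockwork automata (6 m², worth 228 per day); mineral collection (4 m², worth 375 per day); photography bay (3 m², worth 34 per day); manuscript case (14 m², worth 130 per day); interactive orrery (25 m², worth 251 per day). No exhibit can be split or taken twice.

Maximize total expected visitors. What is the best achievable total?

767

Taking clockwork automata + mineral collection + photography bay + manuscript case: 27 m² used, 767 in expected visitors.
Next best is clockwork automata + mineral collection + manuscript case at 733 (24 m²) — short by 34.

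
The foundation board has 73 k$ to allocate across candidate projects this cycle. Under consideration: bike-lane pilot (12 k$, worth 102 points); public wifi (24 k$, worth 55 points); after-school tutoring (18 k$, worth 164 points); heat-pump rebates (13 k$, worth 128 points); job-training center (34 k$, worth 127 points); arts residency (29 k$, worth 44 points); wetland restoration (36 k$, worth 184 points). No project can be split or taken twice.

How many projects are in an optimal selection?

The maximum projected impact within 73 k$ is 476.
For example after-school tutoring + heat-pump rebates + wetland restoration achieves it, using 67 k$.
Any selection reaching 476 contains exactly 3 projects.

3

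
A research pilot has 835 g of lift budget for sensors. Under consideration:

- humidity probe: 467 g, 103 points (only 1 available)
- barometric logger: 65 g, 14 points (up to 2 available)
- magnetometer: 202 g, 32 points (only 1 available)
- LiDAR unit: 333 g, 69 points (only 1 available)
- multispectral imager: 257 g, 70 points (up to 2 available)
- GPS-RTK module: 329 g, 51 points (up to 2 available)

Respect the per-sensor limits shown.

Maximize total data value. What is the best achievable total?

Taking the top-ratio sensors first gives 2×barometric logger + 2×multispectral imager for 168 (644 g).
Replace barometric logger and multispectral imager with humidity probe: the trade gains 19 net, giving 187 at 789 g.
Every other selection either busts 835 g or exceeds an availability limit or fails to beat 187.

187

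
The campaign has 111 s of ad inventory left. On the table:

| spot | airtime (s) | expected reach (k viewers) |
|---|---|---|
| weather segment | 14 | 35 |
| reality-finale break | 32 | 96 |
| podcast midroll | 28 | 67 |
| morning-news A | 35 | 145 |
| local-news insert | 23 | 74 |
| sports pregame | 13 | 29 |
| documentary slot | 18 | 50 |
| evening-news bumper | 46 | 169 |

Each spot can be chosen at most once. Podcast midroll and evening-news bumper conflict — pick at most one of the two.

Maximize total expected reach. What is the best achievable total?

388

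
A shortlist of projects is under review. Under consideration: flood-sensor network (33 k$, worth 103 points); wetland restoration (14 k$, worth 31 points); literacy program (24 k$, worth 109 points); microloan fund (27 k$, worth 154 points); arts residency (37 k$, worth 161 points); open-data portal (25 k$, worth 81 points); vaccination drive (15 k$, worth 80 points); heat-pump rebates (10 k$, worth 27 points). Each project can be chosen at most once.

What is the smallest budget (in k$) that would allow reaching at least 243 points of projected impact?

51

Need the lightest bundle worth ≥ 243.
Taking literacy program + microloan fund gives 263 (≥ 243) for 51 k$.
Below 51 k$ the best achievable stays under 243.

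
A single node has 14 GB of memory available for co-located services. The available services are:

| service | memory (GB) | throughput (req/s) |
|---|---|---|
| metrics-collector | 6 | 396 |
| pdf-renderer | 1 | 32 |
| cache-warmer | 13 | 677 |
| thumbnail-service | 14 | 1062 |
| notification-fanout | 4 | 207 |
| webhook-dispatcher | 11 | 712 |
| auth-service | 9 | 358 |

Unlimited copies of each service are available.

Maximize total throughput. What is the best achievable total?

Taking thumbnail-service: 14 GB used, 1062 in throughput.

1062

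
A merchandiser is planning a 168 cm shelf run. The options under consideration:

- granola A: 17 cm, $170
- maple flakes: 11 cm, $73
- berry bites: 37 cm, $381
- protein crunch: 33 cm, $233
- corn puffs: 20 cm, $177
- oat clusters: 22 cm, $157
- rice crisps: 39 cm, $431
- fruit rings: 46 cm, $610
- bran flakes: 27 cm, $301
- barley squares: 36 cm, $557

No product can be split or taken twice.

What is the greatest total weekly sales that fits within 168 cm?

2076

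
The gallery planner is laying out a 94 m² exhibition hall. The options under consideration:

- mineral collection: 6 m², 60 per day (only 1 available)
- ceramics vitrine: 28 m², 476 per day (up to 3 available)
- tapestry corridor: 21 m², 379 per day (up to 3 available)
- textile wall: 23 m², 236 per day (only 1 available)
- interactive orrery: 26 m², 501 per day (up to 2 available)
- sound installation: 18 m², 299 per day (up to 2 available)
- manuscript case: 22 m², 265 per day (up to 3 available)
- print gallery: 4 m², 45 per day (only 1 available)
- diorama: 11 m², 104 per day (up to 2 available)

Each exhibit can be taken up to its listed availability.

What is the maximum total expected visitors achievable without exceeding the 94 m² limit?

Taking 2×tapestry corridor + 2×interactive orrery: 94 m² used, 1760 in expected visitors.
That's the maximum — no swap from here does better than 1760.

1760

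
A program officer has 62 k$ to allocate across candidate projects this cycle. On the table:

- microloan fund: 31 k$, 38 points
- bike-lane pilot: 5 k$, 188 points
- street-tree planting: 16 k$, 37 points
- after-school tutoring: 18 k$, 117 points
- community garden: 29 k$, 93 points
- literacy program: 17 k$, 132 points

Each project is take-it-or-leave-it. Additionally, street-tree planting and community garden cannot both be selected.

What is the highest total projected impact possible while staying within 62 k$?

474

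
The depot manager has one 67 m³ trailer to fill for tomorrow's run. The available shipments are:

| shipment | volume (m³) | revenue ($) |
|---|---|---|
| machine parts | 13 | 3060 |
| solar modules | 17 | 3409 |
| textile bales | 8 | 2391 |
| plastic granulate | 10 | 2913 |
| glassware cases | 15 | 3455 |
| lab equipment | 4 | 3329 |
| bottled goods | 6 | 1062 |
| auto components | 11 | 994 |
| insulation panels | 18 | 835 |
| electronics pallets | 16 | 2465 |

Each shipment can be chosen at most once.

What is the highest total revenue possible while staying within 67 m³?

18557

Ranking by ratio (revenue/m³): lab equipment 832.25, textile bales 298.88, plastic granulate 291.30, machine parts 235.38.
The ratio ordering already packs tightly: machine parts + solar modules + textile bales + plastic granulate + glassware cases + lab equipment, 67 m³, 18557.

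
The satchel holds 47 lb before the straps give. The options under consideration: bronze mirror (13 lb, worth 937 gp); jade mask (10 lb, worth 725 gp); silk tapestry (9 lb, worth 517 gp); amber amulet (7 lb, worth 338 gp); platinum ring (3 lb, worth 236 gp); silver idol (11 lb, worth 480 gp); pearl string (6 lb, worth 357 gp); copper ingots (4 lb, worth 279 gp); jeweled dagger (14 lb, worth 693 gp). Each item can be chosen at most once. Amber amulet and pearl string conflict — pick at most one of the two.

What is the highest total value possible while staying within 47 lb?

Taking bronze mirror + jade mask + silk tapestry + platinum ring + pearl string + copper ingots: 45 lb used, 3051 in value.

3051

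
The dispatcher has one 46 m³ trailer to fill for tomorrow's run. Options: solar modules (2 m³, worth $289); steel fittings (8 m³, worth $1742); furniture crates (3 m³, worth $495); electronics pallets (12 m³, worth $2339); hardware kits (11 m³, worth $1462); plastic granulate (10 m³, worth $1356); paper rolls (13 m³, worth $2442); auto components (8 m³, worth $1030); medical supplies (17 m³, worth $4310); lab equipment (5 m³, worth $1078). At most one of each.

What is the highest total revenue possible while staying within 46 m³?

Density check — medical supplies 253.53, steel fittings 217.75, lab equipment 215.60, electronics pallets 194.92 are the best per m³.
Taking the top-ratio shipments first gives steel fittings + furniture crates + electronics pallets + medical supplies + lab equipment for 9964 (45 m³).
The 12 m³ tied up in electronics pallets is better spent on paper rolls — total rises to 10067 (46 m³).
Next best is steel fittings + furniture crates + electronics pallets + medical supplies + lab equipment at 9964 (45 m³) — short by 103.

10067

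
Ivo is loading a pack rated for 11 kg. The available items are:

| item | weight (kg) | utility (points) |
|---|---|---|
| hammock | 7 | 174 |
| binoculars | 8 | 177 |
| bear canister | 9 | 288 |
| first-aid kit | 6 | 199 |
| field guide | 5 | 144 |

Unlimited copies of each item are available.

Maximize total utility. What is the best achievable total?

343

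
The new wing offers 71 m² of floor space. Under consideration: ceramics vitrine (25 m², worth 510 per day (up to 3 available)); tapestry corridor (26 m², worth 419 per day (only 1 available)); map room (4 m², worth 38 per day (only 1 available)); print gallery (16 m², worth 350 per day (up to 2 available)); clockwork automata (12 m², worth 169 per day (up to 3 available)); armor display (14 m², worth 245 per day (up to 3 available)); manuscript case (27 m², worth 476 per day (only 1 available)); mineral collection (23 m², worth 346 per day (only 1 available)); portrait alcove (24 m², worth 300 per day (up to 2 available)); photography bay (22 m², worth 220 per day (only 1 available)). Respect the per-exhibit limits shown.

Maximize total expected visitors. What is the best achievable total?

By expected visitors per m²: print gallery 21.88, ceramics vitrine 20.40, manuscript case 17.63, armor display 17.50 lead.
Best packing: ceramics vitrine + 2×print gallery + armor display — 71 m², 1455 total.

1455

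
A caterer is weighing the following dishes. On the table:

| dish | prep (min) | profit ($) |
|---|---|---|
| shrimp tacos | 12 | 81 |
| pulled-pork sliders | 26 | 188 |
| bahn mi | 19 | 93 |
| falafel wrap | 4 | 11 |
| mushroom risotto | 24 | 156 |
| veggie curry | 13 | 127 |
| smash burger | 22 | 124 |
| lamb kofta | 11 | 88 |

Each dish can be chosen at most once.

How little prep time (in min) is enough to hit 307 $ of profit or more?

39

Need the lightest bundle worth ≥ 307.
pulled-pork sliders + veggie curry reaches 315 using 39 min.
Below 39 min the best achievable stays under 307.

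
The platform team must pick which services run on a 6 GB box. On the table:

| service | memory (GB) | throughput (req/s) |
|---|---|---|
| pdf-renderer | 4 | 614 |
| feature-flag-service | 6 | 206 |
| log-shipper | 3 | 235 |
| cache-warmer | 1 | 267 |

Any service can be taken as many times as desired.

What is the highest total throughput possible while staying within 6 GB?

Taking 6×cache-warmer: 6 GB used, 1602 in throughput.
Every other selection either busts 6 GB or fails to beat 1602.

1602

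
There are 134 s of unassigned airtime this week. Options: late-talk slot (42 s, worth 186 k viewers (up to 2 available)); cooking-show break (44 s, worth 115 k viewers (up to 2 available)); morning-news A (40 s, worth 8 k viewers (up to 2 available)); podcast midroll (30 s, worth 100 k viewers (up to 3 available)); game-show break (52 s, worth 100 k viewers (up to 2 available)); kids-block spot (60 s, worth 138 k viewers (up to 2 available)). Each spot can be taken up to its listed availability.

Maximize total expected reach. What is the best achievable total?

487

Density check — late-talk slot 4.43, podcast midroll 3.33, cooking-show break 2.61 are the best per s.
Taking the top-ratio spots first gives 2×late-talk slot + podcast midroll for 472 (114 s).
Dropping podcast midroll frees 30 s; slotting in cooking-show break (44 s) lifts the total to 487 at 128 s.
Nothing else within 134 s beats 487.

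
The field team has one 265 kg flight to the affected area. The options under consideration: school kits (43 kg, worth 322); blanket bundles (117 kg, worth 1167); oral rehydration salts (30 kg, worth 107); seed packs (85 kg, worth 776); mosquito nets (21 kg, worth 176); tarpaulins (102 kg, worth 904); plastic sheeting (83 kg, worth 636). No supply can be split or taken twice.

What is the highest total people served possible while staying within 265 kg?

2393

Greedy by ratio would take blanket bundles + oral rehydration salts + seed packs + mosquito nets: 253 kg used, total 2226.
A better packing is school kits + blanket bundles + tarpaulins: 262 kg, total 2393.
Every other selection either busts 265 kg or fails to beat 2393.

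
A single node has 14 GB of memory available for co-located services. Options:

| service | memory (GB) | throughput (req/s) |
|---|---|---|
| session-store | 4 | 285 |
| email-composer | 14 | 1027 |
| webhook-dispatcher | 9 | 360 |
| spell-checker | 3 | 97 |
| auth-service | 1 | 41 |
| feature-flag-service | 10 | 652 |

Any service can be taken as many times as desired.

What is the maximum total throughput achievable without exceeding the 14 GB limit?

Density check — email-composer 73.36, session-store 71.25, feature-flag-service 65.20, auth-service 41.00 are the best per GB.
Taking email-composer: 14 GB used, 1027 in throughput.
That's the maximum — no swap from here does better than 1027.

1027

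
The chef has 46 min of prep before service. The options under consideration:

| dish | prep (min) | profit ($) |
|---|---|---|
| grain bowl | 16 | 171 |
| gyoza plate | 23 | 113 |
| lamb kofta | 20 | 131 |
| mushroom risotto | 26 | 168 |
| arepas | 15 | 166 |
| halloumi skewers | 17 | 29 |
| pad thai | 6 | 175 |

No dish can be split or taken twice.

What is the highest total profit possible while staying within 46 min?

512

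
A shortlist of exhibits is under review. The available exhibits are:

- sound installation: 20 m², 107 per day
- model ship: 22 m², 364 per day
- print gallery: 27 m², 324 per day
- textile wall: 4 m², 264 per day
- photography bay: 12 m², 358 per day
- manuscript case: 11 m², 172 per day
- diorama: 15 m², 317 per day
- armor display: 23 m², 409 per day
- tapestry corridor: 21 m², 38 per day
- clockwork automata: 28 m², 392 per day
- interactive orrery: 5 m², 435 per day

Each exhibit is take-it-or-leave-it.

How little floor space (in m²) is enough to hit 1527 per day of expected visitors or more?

47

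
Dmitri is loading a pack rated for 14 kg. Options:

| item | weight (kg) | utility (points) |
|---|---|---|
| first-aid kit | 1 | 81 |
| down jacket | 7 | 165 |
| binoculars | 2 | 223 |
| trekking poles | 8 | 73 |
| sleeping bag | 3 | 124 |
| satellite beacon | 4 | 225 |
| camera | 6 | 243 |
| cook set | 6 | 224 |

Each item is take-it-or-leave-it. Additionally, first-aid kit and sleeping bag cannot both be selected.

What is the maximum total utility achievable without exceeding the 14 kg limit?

772

Density check — binoculars 111.50, first-aid kit 81.00, satellite beacon 56.25 are the best per kg.
Best packing: first-aid kit + binoculars + satellite beacon + camera — 13 kg, 772 total.
An exhaustive check of the 256 subsets confirms 772.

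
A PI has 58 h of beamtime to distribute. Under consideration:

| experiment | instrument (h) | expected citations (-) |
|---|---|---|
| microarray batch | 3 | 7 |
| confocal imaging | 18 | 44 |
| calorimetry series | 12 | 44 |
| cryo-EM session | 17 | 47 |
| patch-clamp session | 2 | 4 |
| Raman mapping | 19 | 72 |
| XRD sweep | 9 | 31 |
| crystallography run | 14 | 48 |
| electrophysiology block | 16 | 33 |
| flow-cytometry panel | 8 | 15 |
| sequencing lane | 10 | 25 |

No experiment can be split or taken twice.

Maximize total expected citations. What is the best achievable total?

202

Density check — Raman mapping 3.79, calorimetry series 3.67, XRD sweep 3.44 are the best per h.
The ratio ordering already packs tightly: microarray batch + calorimetry series + Raman mapping + XRD sweep + crystallography run, 57 h, 202.
The closest alternative, calorimetry series + patch-clamp session + Raman mapping + XRD sweep + crystallography run, reaches only 199.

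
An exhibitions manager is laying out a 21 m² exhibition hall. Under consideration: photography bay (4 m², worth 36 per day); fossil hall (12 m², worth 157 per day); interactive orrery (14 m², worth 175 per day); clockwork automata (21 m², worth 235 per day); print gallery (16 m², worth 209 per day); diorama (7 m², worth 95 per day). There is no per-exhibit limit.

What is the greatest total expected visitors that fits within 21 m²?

Taking 3×diorama: 21 m² used, 285 in expected visitors.
No other feasible combination exceeds 285.

285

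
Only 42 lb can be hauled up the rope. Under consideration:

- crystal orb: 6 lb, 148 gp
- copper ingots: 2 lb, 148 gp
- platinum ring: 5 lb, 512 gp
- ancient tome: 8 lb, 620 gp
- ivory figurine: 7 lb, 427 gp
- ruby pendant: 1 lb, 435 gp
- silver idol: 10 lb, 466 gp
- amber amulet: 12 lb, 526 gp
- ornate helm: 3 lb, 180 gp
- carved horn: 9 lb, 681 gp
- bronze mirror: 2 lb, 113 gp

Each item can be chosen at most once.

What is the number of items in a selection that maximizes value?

7

Optimal total is 3289.
For example copper ingots + platinum ring + ancient tome + ivory figurine + ruby pendant + silver idol + carved horn achieves it, using 42 lb.
Any selection reaching 3289 contains exactly 7 items.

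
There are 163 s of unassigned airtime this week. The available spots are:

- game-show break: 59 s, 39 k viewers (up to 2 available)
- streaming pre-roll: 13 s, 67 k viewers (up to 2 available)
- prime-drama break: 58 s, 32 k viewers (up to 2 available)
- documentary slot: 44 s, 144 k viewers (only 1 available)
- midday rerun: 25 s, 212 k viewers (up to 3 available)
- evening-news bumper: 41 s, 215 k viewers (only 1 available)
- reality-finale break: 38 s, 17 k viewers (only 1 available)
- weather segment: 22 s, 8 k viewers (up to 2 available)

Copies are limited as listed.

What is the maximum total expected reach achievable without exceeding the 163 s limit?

995

By expected reach per s: midday rerun 8.48, evening-news bumper 5.24, streaming pre-roll 5.15, documentary slot 3.27 lead.
Taking the top-ratio spots first gives 2×streaming pre-roll + 3×midday rerun + evening-news bumper for 985 (142 s).
Replace 2×streaming pre-roll with documentary slot: the trade gains 10 net, giving 995 at 160 s.
The spare 3 s is too small for any remaining spot, and no exchange beats 995.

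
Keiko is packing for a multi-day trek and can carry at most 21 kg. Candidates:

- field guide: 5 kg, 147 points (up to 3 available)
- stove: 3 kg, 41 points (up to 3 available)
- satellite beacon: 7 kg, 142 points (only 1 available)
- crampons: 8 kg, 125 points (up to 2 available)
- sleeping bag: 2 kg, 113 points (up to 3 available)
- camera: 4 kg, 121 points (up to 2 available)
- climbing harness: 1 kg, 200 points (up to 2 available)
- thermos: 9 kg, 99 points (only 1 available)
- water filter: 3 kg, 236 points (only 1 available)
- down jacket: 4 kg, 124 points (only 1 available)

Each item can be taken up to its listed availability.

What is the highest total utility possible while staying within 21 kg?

1269

Taking the top-ratio items first gives 3×sleeping bag + camera + 2×climbing harness + water filter + down jacket for 1220 (19 kg).
Replace camera and down jacket with 2×field guide: the trade gains 49 net, giving 1269 at 21 kg.
Every other selection either busts 21 kg or exceeds an availability limit or fails to beat 1269.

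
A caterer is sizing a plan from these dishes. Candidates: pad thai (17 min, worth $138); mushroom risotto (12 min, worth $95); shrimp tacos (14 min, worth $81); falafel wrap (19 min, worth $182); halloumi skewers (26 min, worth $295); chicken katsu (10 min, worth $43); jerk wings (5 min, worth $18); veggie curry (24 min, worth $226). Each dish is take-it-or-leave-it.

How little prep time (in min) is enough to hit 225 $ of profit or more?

Minimise min subject to total profit ≥ 225.
Taking veggie curry gives 226 (≥ 225) for 24 min.
Below 24 min the best achievable stays under 225.

24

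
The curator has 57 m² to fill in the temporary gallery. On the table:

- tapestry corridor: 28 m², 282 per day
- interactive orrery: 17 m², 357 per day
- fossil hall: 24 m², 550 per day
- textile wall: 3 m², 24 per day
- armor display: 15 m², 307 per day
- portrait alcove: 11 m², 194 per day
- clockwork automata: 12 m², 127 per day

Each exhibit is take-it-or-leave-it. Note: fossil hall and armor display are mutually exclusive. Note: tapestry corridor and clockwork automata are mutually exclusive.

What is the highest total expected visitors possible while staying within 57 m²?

Interactive orrery + fossil hall + textile wall + portrait alcove uses 55 of the 57 m² and totals 1125.

1125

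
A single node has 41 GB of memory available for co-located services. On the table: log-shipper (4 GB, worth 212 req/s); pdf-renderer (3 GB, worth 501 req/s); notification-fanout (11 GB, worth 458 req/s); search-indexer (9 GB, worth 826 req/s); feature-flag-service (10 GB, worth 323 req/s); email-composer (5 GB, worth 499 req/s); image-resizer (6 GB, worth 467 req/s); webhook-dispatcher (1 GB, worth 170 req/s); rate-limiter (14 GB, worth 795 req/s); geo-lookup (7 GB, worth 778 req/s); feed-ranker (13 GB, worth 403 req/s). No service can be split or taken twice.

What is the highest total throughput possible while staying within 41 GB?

3569

Taking the top-ratio services first gives log-shipper + pdf-renderer + search-indexer + email-composer + image-resizer + webhook-dispatcher + geo-lookup for 3453 (35 GB).
Replace log-shipper and image-resizer with rate-limiter: the trade gains 116 net, giving 3569 at 39 GB.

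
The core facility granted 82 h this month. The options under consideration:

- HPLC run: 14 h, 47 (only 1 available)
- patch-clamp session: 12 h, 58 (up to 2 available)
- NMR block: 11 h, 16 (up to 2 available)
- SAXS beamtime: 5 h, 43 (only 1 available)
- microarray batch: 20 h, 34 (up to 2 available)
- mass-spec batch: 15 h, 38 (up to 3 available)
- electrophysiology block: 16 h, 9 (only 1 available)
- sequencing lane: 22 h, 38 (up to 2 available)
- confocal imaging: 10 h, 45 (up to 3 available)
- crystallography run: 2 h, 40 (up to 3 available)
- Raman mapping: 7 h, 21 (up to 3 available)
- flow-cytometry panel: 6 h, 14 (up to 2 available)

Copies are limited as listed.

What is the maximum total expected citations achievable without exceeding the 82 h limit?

461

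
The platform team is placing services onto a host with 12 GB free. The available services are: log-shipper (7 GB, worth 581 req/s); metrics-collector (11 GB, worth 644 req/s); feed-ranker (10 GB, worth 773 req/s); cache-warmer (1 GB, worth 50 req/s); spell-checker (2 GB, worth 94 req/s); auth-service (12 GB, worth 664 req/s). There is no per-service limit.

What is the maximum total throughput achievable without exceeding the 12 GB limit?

873

Greedy by ratio would take log-shipper + 5×cache-warmer: 12 GB used, total 831.
Dropping log-shipper and 3×cache-warmer frees 10 GB; slotting in feed-ranker (10 GB) lifts the total to 873 at 12 GB.
Nothing else within 12 GB beats 873.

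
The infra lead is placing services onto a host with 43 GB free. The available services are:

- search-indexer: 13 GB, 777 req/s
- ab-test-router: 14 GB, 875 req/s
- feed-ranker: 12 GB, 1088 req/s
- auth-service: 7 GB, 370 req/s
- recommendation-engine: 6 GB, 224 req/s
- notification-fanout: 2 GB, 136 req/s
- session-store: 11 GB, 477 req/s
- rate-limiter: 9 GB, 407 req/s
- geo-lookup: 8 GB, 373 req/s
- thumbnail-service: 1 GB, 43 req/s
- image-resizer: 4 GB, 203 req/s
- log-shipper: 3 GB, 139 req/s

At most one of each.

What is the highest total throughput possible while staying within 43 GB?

Taking the top-ratio services first gives search-indexer + ab-test-router + feed-ranker + notification-fanout + thumbnail-service for 2919 (42 GB).
Dropping notification-fanout and thumbnail-service frees 3 GB; slotting in image-resizer (4 GB) lifts the total to 2943 at 43 GB.
Nothing else within 43 GB beats 2943.

2943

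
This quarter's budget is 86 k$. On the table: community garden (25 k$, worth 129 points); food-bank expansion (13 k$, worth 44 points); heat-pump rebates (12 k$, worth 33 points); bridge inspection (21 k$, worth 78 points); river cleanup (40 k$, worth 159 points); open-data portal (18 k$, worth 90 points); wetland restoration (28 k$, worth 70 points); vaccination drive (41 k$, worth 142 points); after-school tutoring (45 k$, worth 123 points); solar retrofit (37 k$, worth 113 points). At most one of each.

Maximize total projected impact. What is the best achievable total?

Best packing: community garden + river cleanup + open-data portal — 83 k$, 378 total.
The closest alternative, community garden + bridge inspection + river cleanup, reaches only 366.

378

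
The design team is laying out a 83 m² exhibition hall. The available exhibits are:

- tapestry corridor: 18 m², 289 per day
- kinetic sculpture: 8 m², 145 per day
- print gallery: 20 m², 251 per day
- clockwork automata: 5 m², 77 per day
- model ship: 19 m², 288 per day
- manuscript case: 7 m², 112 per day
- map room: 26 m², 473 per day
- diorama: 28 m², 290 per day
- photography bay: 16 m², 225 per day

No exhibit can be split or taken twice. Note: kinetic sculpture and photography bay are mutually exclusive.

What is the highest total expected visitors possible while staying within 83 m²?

Tapestry corridor + kinetic sculpture + clockwork automata + model ship + manuscript case + map room uses 83 of the 83 m² and totals 1384.
Next best is tapestry corridor + kinetic sculpture + model ship + manuscript case + map room at 1307 (78 m²) — short by 77.

1384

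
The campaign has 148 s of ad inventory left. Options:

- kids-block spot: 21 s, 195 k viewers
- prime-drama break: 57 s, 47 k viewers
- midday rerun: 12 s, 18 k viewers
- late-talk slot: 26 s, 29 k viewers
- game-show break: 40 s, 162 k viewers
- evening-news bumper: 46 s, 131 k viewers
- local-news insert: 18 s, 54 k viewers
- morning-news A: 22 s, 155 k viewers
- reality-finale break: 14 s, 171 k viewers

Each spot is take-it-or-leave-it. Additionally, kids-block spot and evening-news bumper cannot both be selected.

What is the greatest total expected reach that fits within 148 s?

The ratio heuristic lands on kids-block spot + midday rerun + game-show break + local-news insert + morning-news A + reality-finale break (755) but leaves 21 s idle.
Dropping midday rerun frees 12 s; slotting in late-talk slot (26 s) lifts the total to 766 at 141 s.

766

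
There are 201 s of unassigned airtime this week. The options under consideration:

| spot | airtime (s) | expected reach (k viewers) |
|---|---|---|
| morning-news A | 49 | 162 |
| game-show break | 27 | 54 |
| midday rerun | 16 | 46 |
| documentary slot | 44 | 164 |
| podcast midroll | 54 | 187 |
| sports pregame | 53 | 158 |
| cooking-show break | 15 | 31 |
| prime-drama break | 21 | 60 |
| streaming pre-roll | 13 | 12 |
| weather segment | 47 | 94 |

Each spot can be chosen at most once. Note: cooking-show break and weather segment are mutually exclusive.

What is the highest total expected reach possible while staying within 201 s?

The ratio ordering already packs tightly: morning-news A + documentary slot + podcast midroll + sports pregame, 200 s, 671.

671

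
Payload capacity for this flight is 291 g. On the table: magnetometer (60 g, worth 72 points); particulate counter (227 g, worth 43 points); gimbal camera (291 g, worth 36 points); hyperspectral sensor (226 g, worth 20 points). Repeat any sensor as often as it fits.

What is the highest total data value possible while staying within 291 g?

288

Best packing: 4×magnetometer — 240 g, 288 total.
Every other selection either busts 291 g or fails to beat 288.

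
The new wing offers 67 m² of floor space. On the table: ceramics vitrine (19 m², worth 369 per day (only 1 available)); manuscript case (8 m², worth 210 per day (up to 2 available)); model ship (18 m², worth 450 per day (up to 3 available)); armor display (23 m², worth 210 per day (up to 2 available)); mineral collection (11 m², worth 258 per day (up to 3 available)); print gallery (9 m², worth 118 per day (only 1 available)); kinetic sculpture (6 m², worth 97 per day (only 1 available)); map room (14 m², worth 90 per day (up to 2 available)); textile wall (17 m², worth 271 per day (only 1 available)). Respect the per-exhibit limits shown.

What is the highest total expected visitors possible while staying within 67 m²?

Filling by ratio: 2×manuscript case + 2×model ship + mineral collection for 1578, with 4 m² left unused.
The 18 m² tied up in model ship is better spent on 2×mineral collection — total rises to 1644 (67 m²).
Every other selection either busts 67 m² or exceeds an availability limit or fails to beat 1644.

1644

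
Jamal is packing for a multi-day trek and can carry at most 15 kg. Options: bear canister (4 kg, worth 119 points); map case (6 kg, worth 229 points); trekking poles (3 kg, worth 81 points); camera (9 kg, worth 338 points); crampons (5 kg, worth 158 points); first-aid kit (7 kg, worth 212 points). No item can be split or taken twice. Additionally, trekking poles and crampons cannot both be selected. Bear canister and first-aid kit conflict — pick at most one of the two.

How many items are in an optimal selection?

2

Optimal total is 567.
One optimal bundle: map case + camera (15 kg).
Any selection reaching 567 contains exactly 2 items.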